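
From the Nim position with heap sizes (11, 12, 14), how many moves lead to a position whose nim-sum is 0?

3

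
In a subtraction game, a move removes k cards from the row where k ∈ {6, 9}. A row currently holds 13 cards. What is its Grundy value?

2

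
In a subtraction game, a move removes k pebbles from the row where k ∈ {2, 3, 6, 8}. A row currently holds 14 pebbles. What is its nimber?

0

Build the Grundy sequence with g(k) = mex{g(k−s) : s ∈ {2, 3, 6, 8}, s ≤ k}:
g(0) = mex{} = 0
g(1) = mex{} = 0
g(2) = mex{0} = 1
g(3) = mex{0} = 1
g(4) = mex{0,1} = 2
g(5) = mex{1} = 0
g(6) = mex{0,1,2} = 3
g(7) = mex{0,2} = 1
g(8) = mex{0,1,3} = 2
g(9) = mex{0,1,3} = 2
g(10) = mex{1,2} = 0
g(11) = mex{0,1,2} = 3
g(12) = mex{0,2,3} = 1
g(13) = mex{0,1,3} = 2
g(14) = mex{1,2,3} = 0
So g(14) = 0.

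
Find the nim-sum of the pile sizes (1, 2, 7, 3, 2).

Write each in binary and XOR column by column:
  001  (1)
  010  (2)
  111  (7)
  011  (3)
  010  (2)
  ---
  101  (5)

5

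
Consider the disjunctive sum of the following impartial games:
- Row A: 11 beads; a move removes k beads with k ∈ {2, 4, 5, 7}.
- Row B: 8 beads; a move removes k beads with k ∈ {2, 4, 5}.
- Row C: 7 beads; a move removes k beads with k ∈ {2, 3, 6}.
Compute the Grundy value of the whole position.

Build the Grundy sequence for row A with g(k) = mex{g(k−s) : s ∈ {2, 4, 5, 7}, s ≤ k}:
k:     0  1  2  3  4  5  6  7  8  9 10 11
g(k):  0  0  1  1  2  2  3  3  4  0  0  1
So g(11) = 1.
For row B, compute g(0), g(1), … with moves {2, 4, 5}:
k:     0  1  2  3  4  5  6  7  8
g(k):  0  0  1  1  2  2  3  0  0
So g(8) = 0.
Grundy values for row C (subtraction set {2, 3, 6}):
k:     0  1  2  3  4  5  6  7
g(k):  0  0  1  1  2  0  3  1
So g(7) = 1.
The value of a disjunctive sum is the nim-sum of the parts.
Combined value = 1 XOR 0 XOR 1 = 0.

0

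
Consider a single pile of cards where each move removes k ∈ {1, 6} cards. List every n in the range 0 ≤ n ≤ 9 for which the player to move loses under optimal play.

Compute g(0), g(1), … for moves {1, 6}:
k:     0  1  2  3  4  5  6  7  8  9
g(k):  0  1  0  1  0  1  2  0  1  0
The P-positions (g = 0) in 0..9 are 0, 2, 4, 7, 9.

0, 2, 4, 7, 9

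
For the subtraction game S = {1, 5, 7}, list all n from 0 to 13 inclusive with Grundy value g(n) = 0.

0, 2, 4, 6, 8, 10, 12

Compute g(0), g(1), … for moves {1, 5, 7}:
k:     0  1  2  3  4  5  6  7  8  9 10 11 12 13
g(k):  0  1  0  1  0  1  0  1  0  1  0  1  0  1
The P-positions (g = 0) in 0..13 are 0, 2, 4, 6, 8, 10, 12.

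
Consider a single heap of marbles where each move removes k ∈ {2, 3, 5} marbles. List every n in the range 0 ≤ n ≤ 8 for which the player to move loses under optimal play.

0, 1, 7, 8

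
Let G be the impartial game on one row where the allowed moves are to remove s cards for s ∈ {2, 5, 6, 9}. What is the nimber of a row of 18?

3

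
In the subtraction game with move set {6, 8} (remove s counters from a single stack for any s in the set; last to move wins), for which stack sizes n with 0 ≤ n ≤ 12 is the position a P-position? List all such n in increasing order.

0, 1, 2, 3, 4, 5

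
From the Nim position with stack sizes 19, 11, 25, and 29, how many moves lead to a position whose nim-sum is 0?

Nim-sum: 19 ^ 11 ^ 25 ^ 29 = 28.
The overall nim-sum is X = 28. A stack of size p has a winning move iff p XOR X < p (reduce it to p XOR X).
  19: 19 XOR 28 = 15 < 19 — winning move (to 15).
  11: 11 XOR 28 = 23 ≥ 11 — no move.
  25: 25 XOR 28 = 5 < 25 — winning move (to 5).
  29: 29 XOR 28 = 1 < 29 — winning move (to 1).
That gives 3 winning moves.

3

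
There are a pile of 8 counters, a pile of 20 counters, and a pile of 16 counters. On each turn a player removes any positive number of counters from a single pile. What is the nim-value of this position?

12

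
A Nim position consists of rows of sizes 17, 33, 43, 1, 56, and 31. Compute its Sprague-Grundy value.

61

Bitwise XOR of the heap sizes:
  010001  (17)
  100001  (33)
  101011  (43)
  000001  (1)
  111000  (56)
  011111  (31)
  ------
  111101  (61)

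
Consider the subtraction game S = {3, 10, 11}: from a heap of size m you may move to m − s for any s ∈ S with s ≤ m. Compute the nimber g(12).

Grundy values for subtraction set {3, 10, 11}:
k:     0  1  2  3  4  5  6  7  8  9 10 11 12
g(k):  0  0  0  1  1  1  0  0  0  1  1  1  2
So g(12) = 2.

2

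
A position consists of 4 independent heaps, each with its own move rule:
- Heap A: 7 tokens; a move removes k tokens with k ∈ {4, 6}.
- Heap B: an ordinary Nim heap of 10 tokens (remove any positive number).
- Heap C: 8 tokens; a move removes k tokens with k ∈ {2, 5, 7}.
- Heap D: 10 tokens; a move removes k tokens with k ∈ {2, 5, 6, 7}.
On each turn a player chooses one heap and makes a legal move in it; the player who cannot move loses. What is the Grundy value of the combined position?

Build the Grundy sequence for heap A with g(k) = mex{g(k−s) : s ∈ {4, 6}, s ≤ k}:
g(0) = mex{} = 0
g(1) = mex{} = 0
g(2) = mex{} = 0
g(3) = mex{} = 0
g(4) = mex{0} = 1
g(5) = mex{0} = 1
g(6) = mex{0} = 1
g(7) = mex{0} = 1
So g(7) = 1.
Heap B is a plain Nim heap of size 10, so its Grundy value is 10.
Grundy values for heap C (subtraction set {2, 5, 7}):
g(0) = mex{} = 0
g(1) = mex{} = 0
g(2) = mex{0} = 1
g(3) = mex{0} = 1
g(4) = mex{1} = 0
g(5) = mex{0,1} = 2
g(6) = mex{0} = 1
g(7) = mex{0,1,2} = 3
g(8) = mex{0,1} = 2
So g(8) = 2.
Build the Grundy sequence for heap D with g(k) = mex{g(k−s) : s ∈ {2, 5, 6, 7}, s ≤ k}:
k:     0  1  2  3  4  5  6  7  8  9 10
g(k):  0  0  1  1  0  2  1  3  2  2  3
So g(10) = 3.
By the Sprague-Grundy theorem, the Grundy value of a sum of independent games is the XOR of the component values.
Combined value = 1 XOR 10 XOR 2 XOR 3 = 10.

10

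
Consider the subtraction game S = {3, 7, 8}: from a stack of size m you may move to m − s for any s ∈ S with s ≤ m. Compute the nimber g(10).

3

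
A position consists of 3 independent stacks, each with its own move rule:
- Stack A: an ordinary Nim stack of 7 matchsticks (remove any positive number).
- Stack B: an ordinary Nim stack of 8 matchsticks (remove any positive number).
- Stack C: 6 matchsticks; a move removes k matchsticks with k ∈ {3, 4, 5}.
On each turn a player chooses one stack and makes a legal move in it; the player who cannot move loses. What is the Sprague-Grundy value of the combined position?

Stack A is a plain Nim stack of size 7, so its Grundy value is 7.
Stack B is a plain Nim stack of size 8, so its Grundy value is 8.
Build the Grundy sequence for stack C with g(k) = mex{g(k−s) : s ∈ {3, 4, 5}, s ≤ k}:
g(0) = mex{} = 0
g(1) = mex{} = 0
g(2) = mex{} = 0
g(3) = mex{0} = 1
g(4) = mex{0} = 1
g(5) = mex{0} = 1
g(6) = mex{0,1} = 2
So g(6) = 2.
The value of a disjunctive sum is the nim-sum of the parts.
Combined value = 7 ⊕ 8 ⊕ 2 = 13.

13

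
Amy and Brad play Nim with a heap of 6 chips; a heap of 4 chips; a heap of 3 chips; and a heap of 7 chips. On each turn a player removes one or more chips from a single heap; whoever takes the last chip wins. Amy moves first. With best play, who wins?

Nim-sum: 6 ⊕ 4 ⊕ 3 ⊕ 7 = 6.
The nim-sum is 6 ≠ 0, so this is an N-position: the player to move can win; Amy has a winning move.

Amy wins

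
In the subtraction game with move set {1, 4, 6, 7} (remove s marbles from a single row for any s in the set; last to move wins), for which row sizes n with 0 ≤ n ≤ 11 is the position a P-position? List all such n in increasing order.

0, 2, 5, 10

Build the Grundy sequence with g(k) = mex{g(k−s) : s ∈ {1, 4, 6, 7}, s ≤ k}:
g(0) = mex{} = 0
g(1) = mex{0} = 1
g(2) = mex{1} = 0
g(3) = mex{0} = 1
g(4) = mex{0,1} = 2
g(5) = mex{1,2} = 0
g(6) = mex{0} = 1
g(7) = mex{0,1} = 2
g(8) = mex{0,1,2} = 3
g(9) = mex{0,1,3} = 2
g(10) = mex{1,2} = 0
g(11) = mex{0,2} = 1
The P-positions (g = 0) in 0..11 are 0, 2, 5, 10.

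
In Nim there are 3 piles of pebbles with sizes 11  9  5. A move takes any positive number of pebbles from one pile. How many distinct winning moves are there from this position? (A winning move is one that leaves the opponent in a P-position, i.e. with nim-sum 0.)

1

Nim-sum: 11 ⊕ 9 ⊕ 5 = 7.
The overall nim-sum is X = 7. A pile of size p has a winning move iff p XOR X < p (reduce it to p XOR X).
  11: 11 XOR 7 = 12 ≥ 11 — no move.
  9: 9 XOR 7 = 14 ≥ 9 — no move.
  5: 5 XOR 7 = 2 < 5 — winning move (to 2).
That gives 1 winning move.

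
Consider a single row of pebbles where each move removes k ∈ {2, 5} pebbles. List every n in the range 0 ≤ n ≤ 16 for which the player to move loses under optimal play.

Compute g(0), g(1), … for moves {2, 5}:
k:     0  1  2  3  4  5  6  7  8  9 10 11 12 13 14 15 16
g(k):  0  0  1  1  0  2  1  0  0  1  1  0  2  1  0  0  1
The P-positions (g = 0) in 0..16 are 0, 1, 4, 7, 8, 11, 14, 15.

0, 1, 4, 7, 8, 11, 14, 15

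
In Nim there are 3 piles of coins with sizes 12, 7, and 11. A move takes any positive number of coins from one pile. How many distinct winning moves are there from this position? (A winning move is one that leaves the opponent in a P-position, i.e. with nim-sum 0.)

Compute the nim-sum pairwise:
12 ⊕ 7 = 11
11 ⊕ 11 = 0
The nim-sum is already 0, so every move leaves a nonzero nim-sum — there are no winning moves.

0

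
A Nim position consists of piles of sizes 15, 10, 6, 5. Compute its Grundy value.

Compute the nim-sum pairwise:
15 ⊕ 10 = 5
5 ⊕ 6 = 3
3 ⊕ 5 = 6

6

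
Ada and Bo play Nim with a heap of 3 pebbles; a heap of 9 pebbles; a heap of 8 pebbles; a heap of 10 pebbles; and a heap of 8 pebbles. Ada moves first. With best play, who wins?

Bo wins

Bitwise XOR of the heap sizes:
  0011  (3)
  1001  (9)
  1000  (8)
  1010  (10)
  1000  (8)
  ----
  0000  (0)
The nim-sum is 0, so this is a P-position: the player to move is in a losing position under optimal play; Ada is about to move from it and so loses — Bo wins.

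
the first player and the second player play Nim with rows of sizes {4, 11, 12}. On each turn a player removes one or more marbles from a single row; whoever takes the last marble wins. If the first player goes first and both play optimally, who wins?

the first player wins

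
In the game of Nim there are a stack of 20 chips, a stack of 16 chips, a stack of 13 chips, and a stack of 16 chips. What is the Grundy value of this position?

25

In binary:
  10100  (20)
  10000  (16)
  01101  (13)
  10000  (16)
  -----
  11001  (25)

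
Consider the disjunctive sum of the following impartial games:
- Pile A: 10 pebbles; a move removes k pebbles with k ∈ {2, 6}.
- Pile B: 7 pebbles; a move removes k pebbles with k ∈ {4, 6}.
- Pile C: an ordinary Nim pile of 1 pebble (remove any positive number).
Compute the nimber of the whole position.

For pile A, compute g(0), g(1), … with moves {2, 6}:
k:     0  1  2  3  4  5  6  7  8  9 10
g(k):  0  0  1  1  0  0  1  1  0  0  1
So g(10) = 1.
For pile B, compute g(0), g(1), … with moves {4, 6}:
k:     0  1  2  3  4  5  6  7
g(k):  0  0  0  0  1  1  1  1
So g(7) = 1.
Pile C is a plain Nim pile of size 1, so its Grundy value is 1.
By the Sprague-Grundy theorem, the Grundy value of a sum of independent games is the XOR of the component values.
Combined value = 1 ⊕ 1 ⊕ 1 = 1.

1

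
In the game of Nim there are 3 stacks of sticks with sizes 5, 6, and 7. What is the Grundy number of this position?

4

Bitwise XOR of the heap sizes:
  101  (5)
  110  (6)
  111  (7)
  ---
  100  (4)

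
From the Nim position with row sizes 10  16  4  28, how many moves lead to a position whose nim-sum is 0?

Compute the nim-sum pairwise:
10 ^ 16 = 26
26 ^ 4 = 30
30 ^ 28 = 2
The overall nim-sum is X = 2. A row of size p has a winning move iff p XOR X < p (reduce it to p XOR X).
  10: 10 XOR 2 = 8 < 10 — winning move (to 8).
  16: 16 XOR 2 = 18 ≥ 16 — no move.
  4: 4 XOR 2 = 6 ≥ 4 — no move.
  28: 28 XOR 2 = 30 ≥ 28 — no move.
That gives 1 winning move.

1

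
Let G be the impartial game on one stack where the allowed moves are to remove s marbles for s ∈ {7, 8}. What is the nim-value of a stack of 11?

1

Build the Grundy sequence with g(k) = mex{g(k−s) : s ∈ {7, 8}, s ≤ k}:
k:     0  1  2  3  4  5  6  7  8  9 10 11
g(k):  0  0  0  0  0  0  0  1  1  1  1  1
So g(11) = 1.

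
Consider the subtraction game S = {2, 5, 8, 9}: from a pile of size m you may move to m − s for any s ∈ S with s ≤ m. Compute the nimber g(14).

0

Grundy values for subtraction set {2, 5, 8, 9}:
g(0) = mex{} = 0
g(1) = mex{} = 0
g(2) = mex{0} = 1
g(3) = mex{0} = 1
g(4) = mex{1} = 0
g(5) = mex{0,1} = 2
g(6) = mex{0} = 1
g(7) = mex{1,2} = 0
g(8) = mex{0,1} = 2
g(9) = mex{0} = 1
g(10) = mex{0,1,2} = 3
g(11) = mex{1} = 0
g(12) = mex{0,1,3} = 2
g(13) = mex{0,2} = 1
g(14) = mex{1,2} = 0
So g(14) = 0.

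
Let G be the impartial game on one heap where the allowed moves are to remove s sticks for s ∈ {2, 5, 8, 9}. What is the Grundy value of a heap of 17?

0

Build the Grundy sequence with g(k) = mex{g(k−s) : s ∈ {2, 5, 8, 9}, s ≤ k}:
k:     0  1  2  3  4  5  6  7  8  9 10 11 12 13 14 15 16 17
g(k):  0  0  1  1  0  2  1  0  2  1  3  0  2  1  0  2  1  0
So g(17) = 0.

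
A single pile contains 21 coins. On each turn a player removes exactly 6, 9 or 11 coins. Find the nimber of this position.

0

Build the Grundy sequence with g(k) = mex{g(k−s) : s ∈ {6, 9, 11}, s ≤ k}:
k:     0  1  2  3  4  5  6  7  8  9 10 11 12 13 14 15 16 17 18 19 20 21
g(k):  0  0  0  0  0  0  1  1  1  1  1  1  2  2  2  2  2  0  0  0  0  0
So g(21) = 0.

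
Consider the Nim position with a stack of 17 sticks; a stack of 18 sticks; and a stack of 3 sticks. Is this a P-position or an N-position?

P-position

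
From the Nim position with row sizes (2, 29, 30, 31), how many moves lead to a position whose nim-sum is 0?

3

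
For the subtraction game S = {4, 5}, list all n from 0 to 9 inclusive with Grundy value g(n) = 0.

0, 1, 2, 3, 9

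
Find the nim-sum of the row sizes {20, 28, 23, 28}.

3

Nim-sum: 20 XOR 28 XOR 23 XOR 28 = 3.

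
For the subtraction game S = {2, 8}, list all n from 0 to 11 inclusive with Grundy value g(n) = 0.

0, 1, 4, 5, 10, 11

Grundy values for subtraction set {2, 8}:
k:     0  1  2  3  4  5  6  7  8  9 10 11
g(k):  0  0  1  1  0  0  1  1  2  2  0  0
The P-positions (g = 0) in 0..11 are 0, 1, 4, 5, 10, 11.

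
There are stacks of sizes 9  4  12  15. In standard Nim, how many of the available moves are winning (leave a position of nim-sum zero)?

3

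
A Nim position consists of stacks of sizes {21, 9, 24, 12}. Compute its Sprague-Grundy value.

8

In binary:
  10101  (21)
  01001  (9)
  11000  (24)
  01100  (12)
  -----
  01000  (8)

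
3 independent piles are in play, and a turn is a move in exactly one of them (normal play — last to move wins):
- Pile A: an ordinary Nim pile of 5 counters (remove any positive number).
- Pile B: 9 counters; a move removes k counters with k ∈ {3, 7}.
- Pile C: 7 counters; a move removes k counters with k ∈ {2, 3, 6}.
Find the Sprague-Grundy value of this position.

Pile A is a plain Nim pile of size 5, so its Grundy value is 5.
Build the Grundy sequence for pile B with g(k) = mex{g(k−s) : s ∈ {3, 7}, s ≤ k}:
k:     0  1  2  3  4  5  6  7  8  9
g(k):  0  0  0  1  1  1  0  2  2  1
So g(9) = 1.
For pile C, compute g(0), g(1), … with moves {2, 3, 6}:
g(0) = mex{} = 0
g(1) = mex{} = 0
g(2) = mex{0} = 1
g(3) = mex{0} = 1
g(4) = mex{0,1} = 2
g(5) = mex{1} = 0
g(6) = mex{0,1,2} = 3
g(7) = mex{0,2} = 1
So g(7) = 1.
By the Sprague-Grundy theorem, the Grundy value of a sum of independent games is the XOR of the component values.
Combined value = 5 ⊕ 1 ⊕ 1 = 5.

5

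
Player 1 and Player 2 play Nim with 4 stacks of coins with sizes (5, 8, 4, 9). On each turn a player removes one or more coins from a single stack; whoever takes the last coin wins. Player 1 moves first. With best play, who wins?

Player 2 wins

Compute the nim-sum pairwise:
5 ^ 8 = 13
13 ^ 4 = 9
9 ^ 9 = 0
The nim-sum is 0, so this is a P-position: the player to move is in a losing position under optimal play; Player 1 is about to move from it and so loses — Player 2 wins.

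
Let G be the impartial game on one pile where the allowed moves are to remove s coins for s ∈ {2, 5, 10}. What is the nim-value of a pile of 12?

2

Compute g(0), g(1), … for moves {2, 5, 10}:
k:     0  1  2  3  4  5  6  7  8  9 10 11 12
g(k):  0  0  1  1  0  2  1  0  0  1  1  2  2
So g(12) = 2.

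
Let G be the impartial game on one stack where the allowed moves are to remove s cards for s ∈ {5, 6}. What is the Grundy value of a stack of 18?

Compute g(0), g(1), … for moves {5, 6}:
k:     0  1  2  3  4  5  6  7  8  9 10 11 12 13 14 15 16 17 18
g(k):  0  0  0  0  0  1  1  1  1  1  2  0  0  0  0  0  1  1  1
So g(18) = 1.

1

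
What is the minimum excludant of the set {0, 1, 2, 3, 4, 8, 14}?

5

The values 0, 1, 2, 3, 4 are all present; 5 is the first non-negative integer missing from the set.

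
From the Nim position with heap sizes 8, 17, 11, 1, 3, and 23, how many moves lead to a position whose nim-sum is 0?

Bitwise XOR of the heap sizes:
  01000  (8)
  10001  (17)
  01011  (11)
  00001  (1)
  00011  (3)
  10111  (23)
  -----
  00111  (7)
The overall nim-sum is X = 7. A heap of size p has a winning move iff p XOR X < p (reduce it to p XOR X).
  8: 8 XOR 7 = 15 ≥ 8 — no move.
  17: 17 XOR 7 = 22 ≥ 17 — no move.
  11: 11 XOR 7 = 12 ≥ 11 — no move.
  1: 1 XOR 7 = 6 ≥ 1 — no move.
  3: 3 XOR 7 = 4 ≥ 3 — no move.
  23: 23 XOR 7 = 16 < 23 — winning move (to 16).
That gives 1 winning move.

1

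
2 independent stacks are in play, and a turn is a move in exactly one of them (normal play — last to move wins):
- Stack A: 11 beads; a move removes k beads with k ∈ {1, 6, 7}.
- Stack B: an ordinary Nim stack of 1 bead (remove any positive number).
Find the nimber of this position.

For stack A, compute g(0), g(1), … with moves {1, 6, 7}:
g(0) = mex{} = 0
g(1) = mex{0} = 1
g(2) = mex{1} = 0
g(3) = mex{0} = 1
g(4) = mex{1} = 0
g(5) = mex{0} = 1
g(6) = mex{0,1} = 2
g(7) = mex{0,1,2} = 3
g(8) = mex{0,1,3} = 2
g(9) = mex{0,1,2} = 3
g(10) = mex{0,1,3} = 2
g(11) = mex{0,1,2} = 3
So g(11) = 3.
Stack B is a plain Nim stack of size 1, so its Grundy value is 1.
By the Sprague-Grundy theorem, the Grundy value of a sum of independent games is the XOR of the component values.
Combined value = 3 ⊕ 1 = 2.

2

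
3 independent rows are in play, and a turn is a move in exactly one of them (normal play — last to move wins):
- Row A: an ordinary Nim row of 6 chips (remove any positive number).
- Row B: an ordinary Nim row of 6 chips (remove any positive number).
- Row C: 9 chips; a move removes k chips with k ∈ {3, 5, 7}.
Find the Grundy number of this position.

3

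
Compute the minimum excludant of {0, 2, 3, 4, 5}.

1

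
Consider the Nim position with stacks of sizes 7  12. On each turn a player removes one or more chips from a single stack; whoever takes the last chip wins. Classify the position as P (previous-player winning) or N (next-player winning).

N-position

Write each in binary and XOR column by column:
  0111  (7)
  1100  (12)
  ----
  1011  (11)
The nim-sum is 11 ≠ 0, so this is an N-position: the player to move can win.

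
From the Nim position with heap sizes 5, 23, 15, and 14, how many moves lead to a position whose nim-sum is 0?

Compute the nim-sum pairwise:
5 ^ 23 = 18
18 ^ 15 = 29
29 ^ 14 = 19
The overall nim-sum is X = 19. A heap of size p has a winning move iff p XOR X < p (reduce it to p XOR X).
  5: 5 XOR 19 = 22 ≥ 5 — no move.
  23: 23 XOR 19 = 4 < 23 — winning move (to 4).
  15: 15 XOR 19 = 28 ≥ 15 — no move.
  14: 14 XOR 19 = 29 ≥ 14 — no move.
That gives 1 winning move.

1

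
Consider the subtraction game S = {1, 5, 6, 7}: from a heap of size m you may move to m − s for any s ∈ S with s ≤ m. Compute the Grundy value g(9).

Compute g(0), g(1), … for moves {1, 5, 6, 7}:
k:     0  1  2  3  4  5  6  7  8  9
g(k):  0  1  0  1  0  1  2  3  2  3
So g(9) = 3.

3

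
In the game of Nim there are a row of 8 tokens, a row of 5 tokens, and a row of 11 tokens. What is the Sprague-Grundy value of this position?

6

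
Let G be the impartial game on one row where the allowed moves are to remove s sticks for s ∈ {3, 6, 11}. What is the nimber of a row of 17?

1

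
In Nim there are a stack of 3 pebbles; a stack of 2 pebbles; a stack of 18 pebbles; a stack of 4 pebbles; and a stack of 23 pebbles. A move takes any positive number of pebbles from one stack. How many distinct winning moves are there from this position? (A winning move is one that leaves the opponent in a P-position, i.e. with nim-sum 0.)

Bitwise XOR of the heap sizes:
  00011  (3)
  00010  (2)
  10010  (18)
  00100  (4)
  10111  (23)
  -----
  00000  (0)
The nim-sum is already 0, so every move leaves a nonzero nim-sum — there are no winning moves.

0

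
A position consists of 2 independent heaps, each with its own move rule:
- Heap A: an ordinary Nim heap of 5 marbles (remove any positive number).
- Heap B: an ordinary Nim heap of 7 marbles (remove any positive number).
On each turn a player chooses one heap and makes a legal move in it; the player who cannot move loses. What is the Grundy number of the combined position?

2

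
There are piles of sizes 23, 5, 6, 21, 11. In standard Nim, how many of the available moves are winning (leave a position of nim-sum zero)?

1

Bitwise XOR of the heap sizes:
  10111  (23)
  00101  (5)
  00110  (6)
  10101  (21)
  01011  (11)
  -----
  01010  (10)
The overall nim-sum is X = 10. A pile of size p has a winning move iff p XOR X < p (reduce it to p XOR X).
  23: 23 XOR 10 = 29 ≥ 23 — no move.
  5: 5 XOR 10 = 15 ≥ 5 — no move.
  6: 6 XOR 10 = 12 ≥ 6 — no move.
  21: 21 XOR 10 = 31 ≥ 21 — no move.
  11: 11 XOR 10 = 1 < 11 — winning move (to 1).
That gives 1 winning move.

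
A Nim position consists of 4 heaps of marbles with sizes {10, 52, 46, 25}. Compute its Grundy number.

9

Nim-sum: 10 ^ 52 ^ 46 ^ 25 = 9.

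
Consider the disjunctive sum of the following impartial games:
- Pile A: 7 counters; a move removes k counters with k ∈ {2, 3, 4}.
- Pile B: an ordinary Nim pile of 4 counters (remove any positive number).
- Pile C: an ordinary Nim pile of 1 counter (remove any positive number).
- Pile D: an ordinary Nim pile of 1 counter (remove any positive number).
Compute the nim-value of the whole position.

4

Grundy values for pile A (subtraction set {2, 3, 4}):
g(0) = mex{} = 0
g(1) = mex{} = 0
g(2) = mex{0} = 1
g(3) = mex{0} = 1
g(4) = mex{0,1} = 2
g(5) = mex{0,1} = 2
g(6) = mex{1,2} = 0
g(7) = mex{1,2} = 0
So g(7) = 0.
Pile B is a plain Nim pile of size 4, so its Grundy value is 4.
Pile C is a plain Nim pile of size 1, so its Grundy value is 1.
Pile D is a plain Nim pile of size 1, so its Grundy value is 1.
By the Sprague-Grundy theorem, the Grundy value of a sum of independent games is the XOR of the component values.
Combined value = 0 ⊕ 4 ⊕ 1 ⊕ 1 = 4.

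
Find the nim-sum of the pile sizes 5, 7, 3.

1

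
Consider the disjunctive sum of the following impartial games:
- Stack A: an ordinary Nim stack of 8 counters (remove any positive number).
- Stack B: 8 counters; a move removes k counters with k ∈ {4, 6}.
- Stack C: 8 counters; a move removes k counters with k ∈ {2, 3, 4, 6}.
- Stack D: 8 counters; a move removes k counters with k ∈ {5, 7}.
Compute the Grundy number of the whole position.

Stack A is a plain Nim stack of size 8, so its Grundy value is 8.
Grundy values for stack B (subtraction set {4, 6}):
g(0) = mex{} = 0
g(1) = mex{} = 0
g(2) = mex{} = 0
g(3) = mex{} = 0
g(4) = mex{0} = 1
g(5) = mex{0} = 1
g(6) = mex{0} = 1
g(7) = mex{0} = 1
g(8) = mex{0,1} = 2
So g(8) = 2.
Grundy values for stack C (subtraction set {2, 3, 4, 6}):
g(0) = mex{} = 0
g(1) = mex{} = 0
g(2) = mex{0} = 1
g(3) = mex{0} = 1
g(4) = mex{0,1} = 2
g(5) = mex{0,1} = 2
g(6) = mex{0,1,2} = 3
g(7) = mex{0,1,2} = 3
g(8) = mex{1,2,3} = 0
So g(8) = 0.
Build the Grundy sequence for stack D with g(k) = mex{g(k−s) : s ∈ {5, 7}, s ≤ k}:
g(0) = mex{} = 0
g(1) = mex{} = 0
g(2) = mex{} = 0
g(3) = mex{} = 0
g(4) = mex{} = 0
g(5) = mex{0} = 1
g(6) = mex{0} = 1
g(7) = mex{0} = 1
g(8) = mex{0} = 1
So g(8) = 1.
By the Sprague-Grundy theorem, the Grundy value of a sum of independent games is the XOR of the component values.
Combined value = 8 ⊕ 2 ⊕ 0 ⊕ 1 = 11.

11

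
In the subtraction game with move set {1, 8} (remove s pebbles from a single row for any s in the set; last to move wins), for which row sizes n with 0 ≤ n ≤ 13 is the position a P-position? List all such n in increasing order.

Grundy values for subtraction set {1, 8}:
k:     0  1  2  3  4  5  6  7  8  9 10 11 12 13
g(k):  0  1  0  1  0  1  0  1  2  0  1  0  1  0
The P-positions (g = 0) in 0..13 are 0, 2, 4, 6, 9, 11, 13.

0, 2, 4, 6, 9, 11, 13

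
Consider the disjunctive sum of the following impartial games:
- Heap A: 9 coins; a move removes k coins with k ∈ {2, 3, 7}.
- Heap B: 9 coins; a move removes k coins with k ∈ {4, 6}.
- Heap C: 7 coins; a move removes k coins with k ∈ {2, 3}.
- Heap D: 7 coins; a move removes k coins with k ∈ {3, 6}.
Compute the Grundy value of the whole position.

For heap A, compute g(0), g(1), … with moves {2, 3, 7}:
k:     0  1  2  3  4  5  6  7  8  9
g(k):  0  0  1  1  2  0  0  1  1  2
So g(9) = 2.
Build the Grundy sequence for heap B with g(k) = mex{g(k−s) : s ∈ {4, 6}, s ≤ k}:
g(0) = mex{} = 0
g(1) = mex{} = 0
g(2) = mex{} = 0
g(3) = mex{} = 0
g(4) = mex{0} = 1
g(5) = mex{0} = 1
g(6) = mex{0} = 1
g(7) = mex{0} = 1
g(8) = mex{0,1} = 2
g(9) = mex{0,1} = 2
So g(9) = 2.
For heap C, compute g(0), g(1), … with moves {2, 3}:
k:     0  1  2  3  4  5  6  7
g(k):  0  0  1  1  2  0  0  1
So g(7) = 1.
Grundy values for heap D (subtraction set {3, 6}):
g(0) = mex{} = 0
g(1) = mex{} = 0
g(2) = mex{} = 0
g(3) = mex{0} = 1
g(4) = mex{0} = 1
g(5) = mex{0} = 1
g(6) = mex{0,1} = 2
g(7) = mex{0,1} = 2
So g(7) = 2.
By the Sprague-Grundy theorem, the Grundy value of a sum of independent games is the XOR of the component values.
Combined value = 2 XOR 2 XOR 1 XOR 2 = 3.

3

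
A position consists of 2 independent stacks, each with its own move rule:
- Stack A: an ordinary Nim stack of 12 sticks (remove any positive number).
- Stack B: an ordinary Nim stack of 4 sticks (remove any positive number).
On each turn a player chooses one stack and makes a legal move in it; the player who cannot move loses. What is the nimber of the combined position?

8

Stack A is a plain Nim stack of size 12, so its Grundy value is 12.
Stack B is a plain Nim stack of size 4, so its Grundy value is 4.
The value of a disjunctive sum is the nim-sum of the parts.
Combined value = 12 XOR 4 = 8.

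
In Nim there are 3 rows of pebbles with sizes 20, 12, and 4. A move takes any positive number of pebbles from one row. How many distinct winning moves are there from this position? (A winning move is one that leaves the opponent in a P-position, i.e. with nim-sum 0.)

1

Compute the nim-sum pairwise:
20 XOR 12 = 24
24 XOR 4 = 28
The overall nim-sum is X = 28. A row of size p has a winning move iff p XOR X < p (reduce it to p XOR X).
  20: 20 XOR 28 = 8 < 20 — winning move (to 8).
  12: 12 XOR 28 = 16 ≥ 12 — no move.
  4: 4 XOR 28 = 24 ≥ 4 — no move.
That gives 1 winning move.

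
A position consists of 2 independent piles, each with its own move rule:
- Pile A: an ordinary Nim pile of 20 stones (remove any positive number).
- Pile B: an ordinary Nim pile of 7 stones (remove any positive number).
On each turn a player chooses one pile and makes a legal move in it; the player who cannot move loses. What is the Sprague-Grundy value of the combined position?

19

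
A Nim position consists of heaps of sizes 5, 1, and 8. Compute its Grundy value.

Nim-sum: 5 ^ 1 ^ 8 = 12.

12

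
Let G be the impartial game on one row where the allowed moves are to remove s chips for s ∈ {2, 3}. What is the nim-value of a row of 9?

2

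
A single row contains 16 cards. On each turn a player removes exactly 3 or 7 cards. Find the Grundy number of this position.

0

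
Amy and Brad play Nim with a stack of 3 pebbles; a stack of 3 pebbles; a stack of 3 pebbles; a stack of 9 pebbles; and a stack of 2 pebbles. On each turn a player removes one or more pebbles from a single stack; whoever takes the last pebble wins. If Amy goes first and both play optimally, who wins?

Amy wins

Nim-sum: 3 ^ 3 ^ 3 ^ 9 ^ 2 = 8.
The nim-sum is 8 ≠ 0, so this is an N-position: the player to move can win; Amy has a winning move.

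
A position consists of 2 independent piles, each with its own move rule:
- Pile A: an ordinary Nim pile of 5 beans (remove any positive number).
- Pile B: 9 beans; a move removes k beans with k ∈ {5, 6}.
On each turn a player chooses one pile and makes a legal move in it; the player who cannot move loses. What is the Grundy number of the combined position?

4

Pile A is a plain Nim pile of size 5, so its Grundy value is 5.
Build the Grundy sequence for pile B with g(k) = mex{g(k−s) : s ∈ {5, 6}, s ≤ k}:
k:     0  1  2  3  4  5  6  7  8  9
g(k):  0  0  0  0  0  1  1  1  1  1
So g(9) = 1.
By the Sprague-Grundy theorem, the Grundy value of a sum of independent games is the XOR of the component values.
Combined value = 5 XOR 1 = 4.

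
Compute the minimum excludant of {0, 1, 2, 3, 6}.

The values 0, 1, 2, 3 are all present; 4 is the first non-negative integer missing from the set.

4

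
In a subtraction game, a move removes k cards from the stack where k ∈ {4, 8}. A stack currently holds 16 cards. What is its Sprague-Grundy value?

Build the Grundy sequence with g(k) = mex{g(k−s) : s ∈ {4, 8}, s ≤ k}:
k:     0  1  2  3  4  5  6  7  8  9 10 11 12 13 14 15 16
g(k):  0  0  0  0  1  1  1  1  2  2  2  2  0  0  0  0  1
So g(16) = 1.

1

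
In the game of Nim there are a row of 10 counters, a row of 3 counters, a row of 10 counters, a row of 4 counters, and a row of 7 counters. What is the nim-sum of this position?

0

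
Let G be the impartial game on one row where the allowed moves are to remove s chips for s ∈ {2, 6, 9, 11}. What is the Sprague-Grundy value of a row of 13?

Grundy values for subtraction set {2, 6, 9, 11}:
k:     0  1  2  3  4  5  6  7  8  9 10 11 12 13
g(k):  0  0  1  1  0  0  1  1  0  2  1  3  2  2
So g(13) = 2.

2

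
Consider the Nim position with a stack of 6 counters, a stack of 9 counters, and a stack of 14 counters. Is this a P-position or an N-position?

N-position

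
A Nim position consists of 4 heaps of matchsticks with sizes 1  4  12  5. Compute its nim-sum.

Compute the nim-sum pairwise:
1 ⊕ 4 = 5
5 ⊕ 12 = 9
9 ⊕ 5 = 12

12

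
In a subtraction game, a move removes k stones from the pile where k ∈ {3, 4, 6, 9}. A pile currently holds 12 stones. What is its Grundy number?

0

Compute g(0), g(1), … for moves {3, 4, 6, 9}:
g(0) = mex{} = 0
g(1) = mex{} = 0
g(2) = mex{} = 0
g(3) = mex{0} = 1
g(4) = mex{0} = 1
g(5) = mex{0} = 1
g(6) = mex{0,1} = 2
g(7) = mex{0,1} = 2
g(8) = mex{0,1} = 2
g(9) = mex{0,1,2} = 3
g(10) = mex{0,1,2} = 3
g(11) = mex{0,1,2} = 3
g(12) = mex{1,2,3} = 0
So g(12) = 0.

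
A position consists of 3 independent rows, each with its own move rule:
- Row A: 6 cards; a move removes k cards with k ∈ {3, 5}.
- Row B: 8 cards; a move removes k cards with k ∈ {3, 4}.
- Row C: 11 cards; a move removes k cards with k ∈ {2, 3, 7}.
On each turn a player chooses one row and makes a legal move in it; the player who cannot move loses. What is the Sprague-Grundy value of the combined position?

Grundy values for row A (subtraction set {3, 5}):
g(0) = mex{} = 0
g(1) = mex{} = 0
g(2) = mex{} = 0
g(3) = mex{0} = 1
g(4) = mex{0} = 1
g(5) = mex{0} = 1
g(6) = mex{0,1} = 2
So g(6) = 2.
Grundy values for row B (subtraction set {3, 4}):
g(0) = mex{} = 0
g(1) = mex{} = 0
g(2) = mex{} = 0
g(3) = mex{0} = 1
g(4) = mex{0} = 1
g(5) = mex{0} = 1
g(6) = mex{0,1} = 2
g(7) = mex{1} = 0
g(8) = mex{1} = 0
So g(8) = 0.
For row C, compute g(0), g(1), … with moves {2, 3, 7}:
g(0) = mex{} = 0
g(1) = mex{} = 0
g(2) = mex{0} = 1
g(3) = mex{0} = 1
g(4) = mex{0,1} = 2
g(5) = mex{1} = 0
g(6) = mex{1,2} = 0
g(7) = mex{0,2} = 1
g(8) = mex{0} = 1
g(9) = mex{0,1} = 2
g(10) = mex{1} = 0
g(11) = mex{1,2} = 0
So g(11) = 0.
The value of a disjunctive sum is the nim-sum of the parts.
Combined value = 2 XOR 0 XOR 0 = 2.

2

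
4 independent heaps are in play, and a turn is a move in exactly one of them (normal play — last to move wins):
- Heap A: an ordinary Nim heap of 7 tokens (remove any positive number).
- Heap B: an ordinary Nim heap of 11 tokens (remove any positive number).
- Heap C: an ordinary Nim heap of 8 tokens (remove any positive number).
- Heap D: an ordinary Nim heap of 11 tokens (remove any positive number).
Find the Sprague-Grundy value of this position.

Heap A is a plain Nim heap of size 7, so its Grundy value is 7.
Heap B is a plain Nim heap of size 11, so its Grundy value is 11.
Heap C is a plain Nim heap of size 8, so its Grundy value is 8.
Heap D is a plain Nim heap of size 11, so its Grundy value is 11.
By the Sprague-Grundy theorem, the Grundy value of a sum of independent games is the XOR of the component values.
Combined value = 7 XOR 11 XOR 8 XOR 11 = 15.

15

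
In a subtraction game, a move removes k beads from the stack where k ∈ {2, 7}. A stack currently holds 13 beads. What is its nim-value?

0

Build the Grundy sequence with g(k) = mex{g(k−s) : s ∈ {2, 7}, s ≤ k}:
g(0) = mex{} = 0
g(1) = mex{} = 0
g(2) = mex{0} = 1
g(3) = mex{0} = 1
g(4) = mex{1} = 0
g(5) = mex{1} = 0
g(6) = mex{0} = 1
g(7) = mex{0} = 1
g(8) = mex{0,1} = 2
g(9) = mex{1} = 0
g(10) = mex{1,2} = 0
g(11) = mex{0} = 1
g(12) = mex{0} = 1
g(13) = mex{1} = 0
So g(13) = 0.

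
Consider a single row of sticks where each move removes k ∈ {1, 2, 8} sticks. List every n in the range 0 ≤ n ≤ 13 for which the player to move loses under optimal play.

0, 3, 6, 9, 12

Build the Grundy sequence with g(k) = mex{g(k−s) : s ∈ {1, 2, 8}, s ≤ k}:
k:     0  1  2  3  4  5  6  7  8  9 10 11 12 13
g(k):  0  1  2  0  1  2  0  1  2  0  1  2  0  1
The P-positions (g = 0) in 0..13 are 0, 3, 6, 9, 12.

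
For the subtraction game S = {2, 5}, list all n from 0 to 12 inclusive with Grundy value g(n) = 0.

0, 1, 4, 7, 8, 11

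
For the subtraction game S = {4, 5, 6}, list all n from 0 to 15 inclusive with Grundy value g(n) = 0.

0, 1, 2, 3, 10, 11, 12, 13

Grundy values for subtraction set {4, 5, 6}:
k:     0  1  2  3  4  5  6  7  8  9 10 11 12 13 14 15
g(k):  0  0  0  0  1  1  1  1  2  2  0  0  0  0  1  1
The P-positions (g = 0) in 0..15 are 0, 1, 2, 3, 10, 11, 12, 13.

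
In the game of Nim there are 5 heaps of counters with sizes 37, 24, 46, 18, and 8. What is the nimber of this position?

Nim-sum: 37 ⊕ 24 ⊕ 46 ⊕ 18 ⊕ 8 = 9.

9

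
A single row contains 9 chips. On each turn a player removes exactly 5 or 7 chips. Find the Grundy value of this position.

Build the Grundy sequence with g(k) = mex{g(k−s) : s ∈ {5, 7}, s ≤ k}:
k:     0  1  2  3  4  5  6  7  8  9
g(k):  0  0  0  0  0  1  1  1  1  1
So g(9) = 1.

1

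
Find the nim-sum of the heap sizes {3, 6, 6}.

3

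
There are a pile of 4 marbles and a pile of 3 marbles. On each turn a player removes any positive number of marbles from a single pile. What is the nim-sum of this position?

Nim-sum: 4 ^ 3 = 7.

7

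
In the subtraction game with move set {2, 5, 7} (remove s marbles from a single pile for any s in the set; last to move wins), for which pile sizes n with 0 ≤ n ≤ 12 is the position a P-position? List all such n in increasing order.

0, 1, 4, 10

Build the Grundy sequence with g(k) = mex{g(k−s) : s ∈ {2, 5, 7}, s ≤ k}:
k:     0  1  2  3  4  5  6  7  8  9 10 11 12
g(k):  0  0  1  1  0  2  1  3  2  2  0  3  1
The P-positions (g = 0) in 0..12 are 0, 1, 4, 10.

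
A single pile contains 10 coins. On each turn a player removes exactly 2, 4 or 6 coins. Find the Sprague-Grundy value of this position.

Compute g(0), g(1), … for moves {2, 4, 6}:
g(0) = mex{} = 0
g(1) = mex{} = 0
g(2) = mex{0} = 1
g(3) = mex{0} = 1
g(4) = mex{0,1} = 2
g(5) = mex{0,1} = 2
g(6) = mex{0,1,2} = 3
g(7) = mex{0,1,2} = 3
g(8) = mex{1,2,3} = 0
g(9) = mex{1,2,3} = 0
g(10) = mex{0,2,3} = 1
So g(10) = 1.

1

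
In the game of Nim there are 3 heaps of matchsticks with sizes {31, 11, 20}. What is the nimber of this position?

0

Nim-sum: 31 ⊕ 11 ⊕ 20 = 0.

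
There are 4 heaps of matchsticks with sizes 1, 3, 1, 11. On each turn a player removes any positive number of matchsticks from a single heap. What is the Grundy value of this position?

8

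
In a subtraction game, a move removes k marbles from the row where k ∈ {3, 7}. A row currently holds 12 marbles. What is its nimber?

0

Compute g(0), g(1), … for moves {3, 7}:
g(0) = mex{} = 0
g(1) = mex{} = 0
g(2) = mex{} = 0
g(3) = mex{0} = 1
g(4) = mex{0} = 1
g(5) = mex{0} = 1
g(6) = mex{1} = 0
g(7) = mex{0,1} = 2
g(8) = mex{0,1} = 2
g(9) = mex{0} = 1
g(10) = mex{1,2} = 0
g(11) = mex{1,2} = 0
g(12) = mex{1} = 0
So g(12) = 0.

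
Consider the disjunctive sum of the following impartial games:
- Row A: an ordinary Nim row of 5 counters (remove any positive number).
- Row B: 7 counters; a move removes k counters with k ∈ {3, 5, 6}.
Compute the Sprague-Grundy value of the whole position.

7

Row A is a plain Nim row of size 5, so its Grundy value is 5.
Grundy values for row B (subtraction set {3, 5, 6}):
g(0) = mex{} = 0
g(1) = mex{} = 0
g(2) = mex{} = 0
g(3) = mex{0} = 1
g(4) = mex{0} = 1
g(5) = mex{0} = 1
g(6) = mex{0,1} = 2
g(7) = mex{0,1} = 2
So g(7) = 2.
The value of a disjunctive sum is the nim-sum of the parts.
Combined value = 5 XOR 2 = 7.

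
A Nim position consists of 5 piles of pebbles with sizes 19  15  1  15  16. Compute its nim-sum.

2

Nim-sum: 19 ^ 15 ^ 1 ^ 15 ^ 16 = 2.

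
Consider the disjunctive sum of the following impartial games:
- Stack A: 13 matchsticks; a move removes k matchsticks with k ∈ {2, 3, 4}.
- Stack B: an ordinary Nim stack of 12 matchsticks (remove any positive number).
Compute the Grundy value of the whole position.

12

For stack A, compute g(0), g(1), … with moves {2, 3, 4}:
k:     0  1  2  3  4  5  6  7  8  9 10 11 12 13
g(k):  0  0  1  1  2  2  0  0  1  1  2  2  0  0
So g(13) = 0.
Stack B is a plain Nim stack of size 12, so its Grundy value is 12.
By the Sprague-Grundy theorem, the Grundy value of a sum of independent games is the XOR of the component values.
Combined value = 0 ⊕ 12 = 12.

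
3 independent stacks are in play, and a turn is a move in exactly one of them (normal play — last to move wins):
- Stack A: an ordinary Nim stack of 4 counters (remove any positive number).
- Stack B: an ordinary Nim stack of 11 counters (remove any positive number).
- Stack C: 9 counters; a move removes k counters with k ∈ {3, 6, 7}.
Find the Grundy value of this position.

Stack A is a plain Nim stack of size 4, so its Grundy value is 4.
Stack B is a plain Nim stack of size 11, so its Grundy value is 11.
For stack C, compute g(0), g(1), … with moves {3, 6, 7}:
k:     0  1  2  3  4  5  6  7  8  9
g(k):  0  0  0  1  1  1  2  2  2  3
So g(9) = 3.
By the Sprague-Grundy theorem, the Grundy value of a sum of independent games is the XOR of the component values.
Combined value = 4 XOR 11 XOR 3 = 12.

12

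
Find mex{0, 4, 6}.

1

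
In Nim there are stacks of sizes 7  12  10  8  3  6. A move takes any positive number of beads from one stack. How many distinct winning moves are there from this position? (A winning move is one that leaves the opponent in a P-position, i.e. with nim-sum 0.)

3

Compute the nim-sum pairwise:
7 ^ 12 = 11
11 ^ 10 = 1
1 ^ 8 = 9
9 ^ 3 = 10
10 ^ 6 = 12
The overall nim-sum is X = 12. A stack of size p has a winning move iff p XOR X < p (reduce it to p XOR X).
  7: 7 XOR 12 = 11 ≥ 7 — no move.
  12: 12 XOR 12 = 0 < 12 — winning move (to 0).
  10: 10 XOR 12 = 6 < 10 — winning move (to 6).
  8: 8 XOR 12 = 4 < 8 — winning move (to 4).
  3: 3 XOR 12 = 15 ≥ 3 — no move.
  6: 6 XOR 12 = 10 ≥ 6 — no move.
That gives 3 winning moves.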